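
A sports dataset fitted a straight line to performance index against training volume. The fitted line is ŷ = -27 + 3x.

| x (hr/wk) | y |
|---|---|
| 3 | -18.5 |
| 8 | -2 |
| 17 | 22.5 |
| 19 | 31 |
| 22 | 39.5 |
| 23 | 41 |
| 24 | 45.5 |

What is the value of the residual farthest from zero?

r = -1.5

x=3: ŷ = -27 + 3·3 = -18; r = -18.5 − (-18) = -0.5
x=8: ŷ = -27 + 3·8 = -3; r = -2 − (-3) = 1
x=17: ŷ = -27 + 3·17 = 24; r = 22.5 − 24 = -1.5
x=19: ŷ = -27 + 3·19 = 30; r = 31 − 30 = 1
x=22: ŷ = -27 + 3·22 = 39; r = 39.5 − 39 = 0.5
x=23: ŷ = -27 + 3·23 = 42; r = 41 − 42 = -1
x=24: ŷ = -27 + 3·24 = 45; r = 45.5 − 45 = 0.5
Largest |r| is 1.5 at x = 17, residual -1.5.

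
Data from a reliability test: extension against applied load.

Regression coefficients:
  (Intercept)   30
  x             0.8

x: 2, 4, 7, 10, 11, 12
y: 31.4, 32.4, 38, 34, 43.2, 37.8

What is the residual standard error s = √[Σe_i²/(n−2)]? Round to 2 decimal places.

x=2: ŷ = 30 + 0.8·2 = 31.6; e = 31.4 − 31.6 = -0.2
x=4: ŷ = 30 + 0.8·4 = 33.2; e = 32.4 − 33.2 = -0.8
x=7: ŷ = 30 + 0.8·7 = 35.6; e = 38 − 35.6 = 2.4
x=10: ŷ = 30 + 0.8·10 = 38; e = 34 − 38 = -4
x=11: ŷ = 30 + 0.8·11 = 38.8; e = 43.2 − 38.8 = 4.4
x=12: ŷ = 30 + 0.8·12 = 39.6; e = 37.8 − 39.6 = -1.8
SSE = 0.04 + 0.64 + 5.76 + 16 + 19.36 + 3.24 = 45.04
s = √(45.04/4) = √11.26 ≈ 3.36

s = 3.36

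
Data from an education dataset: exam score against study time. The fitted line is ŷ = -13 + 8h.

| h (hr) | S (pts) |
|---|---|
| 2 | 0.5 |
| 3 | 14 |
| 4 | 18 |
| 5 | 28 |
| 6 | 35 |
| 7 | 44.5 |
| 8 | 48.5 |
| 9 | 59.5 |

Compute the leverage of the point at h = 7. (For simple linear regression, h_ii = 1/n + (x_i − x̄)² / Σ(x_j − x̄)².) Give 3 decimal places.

h̄ = (2 + 3 + 4 + 5 + 6 + 7 + 8 + 9)/8 = 5.5
Σ(h − h̄)² = 12.25 + 6.25 + 2.25 + 0.25 + 0.25 + 2.25 + 6.25 + 12.25 = 42
h = 1/8 + (1.5)²/42 = 0.125 + 0.0535714 = 0.179

h = 0.179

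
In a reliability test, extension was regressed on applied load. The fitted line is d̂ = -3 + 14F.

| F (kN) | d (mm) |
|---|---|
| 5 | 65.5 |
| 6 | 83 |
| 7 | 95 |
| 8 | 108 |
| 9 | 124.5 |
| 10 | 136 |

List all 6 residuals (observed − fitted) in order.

-1.5, 2, 0, -1, 1.5, -1

F=5: d̂ = -3 + 14·5 = 67; r = 65.5 − 67 = -1.5
F=6: d̂ = -3 + 14·6 = 81; r = 83 − 81 = 2
F=7: d̂ = -3 + 14·7 = 95; r = 95 − 95 = 0
F=8: d̂ = -3 + 14·8 = 109; r = 108 − 109 = -1
F=9: d̂ = -3 + 14·9 = 123; r = 124.5 − 123 = 1.5
F=10: d̂ = -3 + 14·10 = 137; r = 136 − 137 = -1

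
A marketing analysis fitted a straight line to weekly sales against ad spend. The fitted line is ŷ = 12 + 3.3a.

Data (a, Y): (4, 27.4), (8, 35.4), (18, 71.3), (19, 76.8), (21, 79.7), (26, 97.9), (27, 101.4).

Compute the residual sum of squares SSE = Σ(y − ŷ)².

SSE = 20.92

a=4: ŷ = 12 + 3.3·4 = 25.2; r = 27.4 − 25.2 = 2.2
a=8: ŷ = 12 + 3.3·8 = 38.4; r = 35.4 − 38.4 = -3
a=18: ŷ = 12 + 3.3·18 = 71.4; r = 71.3 − 71.4 = -0.1
a=19: ŷ = 12 + 3.3·19 = 74.7; r = 76.8 − 74.7 = 2.1
a=21: ŷ = 12 + 3.3·21 = 81.3; r = 79.7 − 81.3 = -1.6
a=26: ŷ = 12 + 3.3·26 = 97.8; r = 97.9 − 97.8 = 0.1
a=27: ŷ = 12 + 3.3·27 = 101.1; r = 101.4 − 101.1 = 0.3
SSE = 4.84 + 9 + 0.01 + 4.41 + 2.56 + 0.01 + 0.09 = 20.92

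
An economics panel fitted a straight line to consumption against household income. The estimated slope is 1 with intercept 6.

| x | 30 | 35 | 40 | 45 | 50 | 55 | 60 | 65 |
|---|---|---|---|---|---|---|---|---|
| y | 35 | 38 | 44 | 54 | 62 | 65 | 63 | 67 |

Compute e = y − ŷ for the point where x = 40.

ŷ = 6 + 40 = 46
e = 44 − 46 = -2

e = -2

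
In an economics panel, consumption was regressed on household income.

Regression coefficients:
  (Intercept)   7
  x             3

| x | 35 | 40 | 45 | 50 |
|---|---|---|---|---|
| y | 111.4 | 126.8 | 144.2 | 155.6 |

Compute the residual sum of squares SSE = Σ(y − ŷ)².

x=35: ŷ = 7 + 3·35 = 112; e = 111.4 − 112 = -0.6
x=40: ŷ = 7 + 3·40 = 127; e = 126.8 − 127 = -0.2
x=45: ŷ = 7 + 3·45 = 142; e = 144.2 − 142 = 2.2
x=50: ŷ = 7 + 3·50 = 157; e = 155.6 − 157 = -1.4
SSE = 0.36 + 0.04 + 4.84 + 1.96 = 7.2

SSE = 7.2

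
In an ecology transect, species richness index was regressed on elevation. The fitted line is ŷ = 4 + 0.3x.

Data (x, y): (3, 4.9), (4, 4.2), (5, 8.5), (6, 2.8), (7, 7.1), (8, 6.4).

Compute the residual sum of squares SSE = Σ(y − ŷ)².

x=3: ŷ = 4 + 0.3·3 = 4.9; r = 4.9 − 4.9 = 0
x=4: ŷ = 4 + 0.3·4 = 5.2; r = 4.2 − 5.2 = -1
x=5: ŷ = 4 + 0.3·5 = 5.5; r = 8.5 − 5.5 = 3
x=6: ŷ = 4 + 0.3·6 = 5.8; r = 2.8 − 5.8 = -3
x=7: ŷ = 4 + 0.3·7 = 6.1; r = 7.1 − 6.1 = 1
x=8: ŷ = 4 + 0.3·8 = 6.4; r = 6.4 − 6.4 = 0
SSE = 0 + 1 + 9 + 9 + 1 + 0 = 20

SSE = 20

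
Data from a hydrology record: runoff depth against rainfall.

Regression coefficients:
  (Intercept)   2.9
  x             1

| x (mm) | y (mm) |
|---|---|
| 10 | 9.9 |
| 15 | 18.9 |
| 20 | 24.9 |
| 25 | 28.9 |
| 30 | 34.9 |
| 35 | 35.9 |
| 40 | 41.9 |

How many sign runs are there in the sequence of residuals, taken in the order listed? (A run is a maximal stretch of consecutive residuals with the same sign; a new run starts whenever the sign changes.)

3 runs

x=10: ŷ = 2.9 + 10 = 12.9; r = 9.9 − 12.9 = -3
x=15: ŷ = 2.9 + 15 = 17.9; r = 18.9 − 17.9 = 1
x=20: ŷ = 2.9 + 20 = 22.9; r = 24.9 − 22.9 = 2
x=25: ŷ = 2.9 + 25 = 27.9; r = 28.9 − 27.9 = 1
x=30: ŷ = 2.9 + 30 = 32.9; r = 34.9 − 32.9 = 2
x=35: ŷ = 2.9 + 35 = 37.9; r = 35.9 − 37.9 = -2
x=40: ŷ = 2.9 + 40 = 42.9; r = 41.9 − 42.9 = -1
Signs: − + + + + − −
Runs: −×1, +×4, −×2 → 3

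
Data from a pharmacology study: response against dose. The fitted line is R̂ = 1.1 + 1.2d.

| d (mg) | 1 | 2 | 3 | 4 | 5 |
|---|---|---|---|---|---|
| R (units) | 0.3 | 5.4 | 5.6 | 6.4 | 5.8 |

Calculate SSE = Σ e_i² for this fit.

SSE = 10.36

d=1: R̂ = 1.1 + 1.2·1 = 2.3; e = 0.3 − 2.3 = -2
d=2: R̂ = 1.1 + 1.2·2 = 3.5; e = 5.4 − 3.5 = 1.9
d=3: R̂ = 1.1 + 1.2·3 = 4.7; e = 5.6 − 4.7 = 0.9
d=4: R̂ = 1.1 + 1.2·4 = 5.9; e = 6.4 − 5.9 = 0.5
d=5: R̂ = 1.1 + 1.2·5 = 7.1; e = 5.8 − 7.1 = -1.3
SSE = 4 + 3.61 + 0.81 + 0.25 + 1.69 = 10.36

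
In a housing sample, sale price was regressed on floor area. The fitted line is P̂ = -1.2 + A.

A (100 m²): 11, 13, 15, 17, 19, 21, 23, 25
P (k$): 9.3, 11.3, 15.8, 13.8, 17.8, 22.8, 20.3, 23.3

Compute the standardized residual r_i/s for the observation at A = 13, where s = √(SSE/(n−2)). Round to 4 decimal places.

-0.2739

A=11: P̂ = -1.2 + 11 = 9.8; r = 9.3 − 9.8 = -0.5
A=13: P̂ = -1.2 + 13 = 11.8; r = 11.3 − 11.8 = -0.5
A=15: P̂ = -1.2 + 15 = 13.8; r = 15.8 − 13.8 = 2
A=17: P̂ = -1.2 + 17 = 15.8; r = 13.8 − 15.8 = -2
A=19: P̂ = -1.2 + 19 = 17.8; r = 17.8 − 17.8 = 0
A=21: P̂ = -1.2 + 21 = 19.8; r = 22.8 − 19.8 = 3
A=23: P̂ = -1.2 + 23 = 21.8; r = 20.3 − 21.8 = -1.5
A=25: P̂ = -1.2 + 25 = 23.8; r = 23.3 − 23.8 = -0.5
SSE = 0.25 + 0.25 + 4 + 4 + 0 + 9 + 2.25 + 0.25 = 20
s = √(20/6) = 1.82574
r/s = -0.5 / 1.82574 = -0.2739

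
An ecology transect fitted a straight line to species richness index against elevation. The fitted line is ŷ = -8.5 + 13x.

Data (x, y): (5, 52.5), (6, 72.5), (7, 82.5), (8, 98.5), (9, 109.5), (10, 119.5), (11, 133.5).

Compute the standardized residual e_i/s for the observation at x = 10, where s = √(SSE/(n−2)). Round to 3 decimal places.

x=5: ŷ = -8.5 + 13·5 = 56.5; e = 52.5 − 56.5 = -4
x=6: ŷ = -8.5 + 13·6 = 69.5; e = 72.5 − 69.5 = 3
x=7: ŷ = -8.5 + 13·7 = 82.5; e = 82.5 − 82.5 = 0
x=8: ŷ = -8.5 + 13·8 = 95.5; e = 98.5 − 95.5 = 3
x=9: ŷ = -8.5 + 13·9 = 108.5; e = 109.5 − 108.5 = 1
x=10: ŷ = -8.5 + 13·10 = 121.5; e = 119.5 − 121.5 = -2
x=11: ŷ = -8.5 + 13·11 = 134.5; e = 133.5 − 134.5 = -1
SSE = 16 + 9 + 0 + 9 + 1 + 4 + 1 = 40
s = √(40/5) = 2.82843
e/s = -2 / 2.82843 = -0.707

-0.707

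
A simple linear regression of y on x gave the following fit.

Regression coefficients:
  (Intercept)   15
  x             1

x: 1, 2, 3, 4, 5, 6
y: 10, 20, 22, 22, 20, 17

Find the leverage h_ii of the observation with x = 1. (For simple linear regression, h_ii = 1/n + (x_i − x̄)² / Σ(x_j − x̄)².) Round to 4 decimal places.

x̄ = (1 + 2 + 3 + 4 + 5 + 6)/6 = 3.5
Σ(x − x̄)² = 6.25 + 2.25 + 0.25 + 0.25 + 2.25 + 6.25 = 17.5
h = 1/6 + (-2.5)²/17.5 = 0.166667 + 0.357143 = 0.5238

h = 0.5238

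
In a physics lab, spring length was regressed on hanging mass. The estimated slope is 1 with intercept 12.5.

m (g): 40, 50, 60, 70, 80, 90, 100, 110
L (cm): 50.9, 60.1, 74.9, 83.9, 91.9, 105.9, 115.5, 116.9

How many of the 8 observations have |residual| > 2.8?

3

m=40: ŷ = 12.5 + 40 = 52.5; e = 50.9 − 52.5 = -1.6
m=50: ŷ = 12.5 + 50 = 62.5; e = 60.1 − 62.5 = -2.4
m=60: ŷ = 12.5 + 60 = 72.5; e = 74.9 − 72.5 = 2.4
m=70: ŷ = 12.5 + 70 = 82.5; e = 83.9 − 82.5 = 1.4
m=80: ŷ = 12.5 + 80 = 92.5; e = 91.9 − 92.5 = -0.6
m=90: ŷ = 12.5 + 90 = 102.5; e = 105.9 − 102.5 = 3.4
m=100: ŷ = 12.5 + 100 = 112.5; e = 115.5 − 112.5 = 3
m=110: ŷ = 12.5 + 110 = 122.5; e = 116.9 − 122.5 = -5.6
|e| > 2.8: m=90 (|e|=3.4), m=100 (|e|=3), m=110 (|e|=5.6) → 3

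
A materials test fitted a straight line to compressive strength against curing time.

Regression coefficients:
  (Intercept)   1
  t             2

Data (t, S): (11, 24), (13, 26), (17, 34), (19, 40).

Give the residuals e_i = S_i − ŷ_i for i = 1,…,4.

1, -1, -1, 1

t=11: ŷ = 1 + 2·11 = 23; e = 24 − 23 = 1
t=13: ŷ = 1 + 2·13 = 27; e = 26 − 27 = -1
t=17: ŷ = 1 + 2·17 = 35; e = 34 − 35 = -1
t=19: ŷ = 1 + 2·19 = 39; e = 40 − 39 = 1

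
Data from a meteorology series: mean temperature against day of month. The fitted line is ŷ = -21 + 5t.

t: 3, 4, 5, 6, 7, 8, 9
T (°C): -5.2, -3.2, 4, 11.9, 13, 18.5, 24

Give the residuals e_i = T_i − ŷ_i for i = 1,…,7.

t=3: ŷ = -21 + 5·3 = -6; e = -5.2 − (-6) = 0.8
t=4: ŷ = -21 + 5·4 = -1; e = -3.2 − (-1) = -2.2
t=5: ŷ = -21 + 5·5 = 4; e = 4 − 4 = 0
t=6: ŷ = -21 + 5·6 = 9; e = 11.9 − 9 = 2.9
t=7: ŷ = -21 + 5·7 = 14; e = 13 − 14 = -1
t=8: ŷ = -21 + 5·8 = 19; e = 18.5 − 19 = -0.5
t=9: ŷ = -21 + 5·9 = 24; e = 24 − 24 = 0

0.8, -2.2, 0, 2.9, -1, -0.5, 0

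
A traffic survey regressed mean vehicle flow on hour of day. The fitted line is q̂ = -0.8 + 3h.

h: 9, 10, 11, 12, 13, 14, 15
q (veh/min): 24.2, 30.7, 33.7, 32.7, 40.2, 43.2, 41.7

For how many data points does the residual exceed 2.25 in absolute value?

h=9: q̂ = -0.8 + 3·9 = 26.2; r = 24.2 − 26.2 = -2
h=10: q̂ = -0.8 + 3·10 = 29.2; r = 30.7 − 29.2 = 1.5
h=11: q̂ = -0.8 + 3·11 = 32.2; r = 33.7 − 32.2 = 1.5
h=12: q̂ = -0.8 + 3·12 = 35.2; r = 32.7 − 35.2 = -2.5
h=13: q̂ = -0.8 + 3·13 = 38.2; r = 40.2 − 38.2 = 2
h=14: q̂ = -0.8 + 3·14 = 41.2; r = 43.2 − 41.2 = 2
h=15: q̂ = -0.8 + 3·15 = 44.2; r = 41.7 − 44.2 = -2.5
|r| > 2.25: h=12 (|r|=2.5), h=15 (|r|=2.5) → 2

2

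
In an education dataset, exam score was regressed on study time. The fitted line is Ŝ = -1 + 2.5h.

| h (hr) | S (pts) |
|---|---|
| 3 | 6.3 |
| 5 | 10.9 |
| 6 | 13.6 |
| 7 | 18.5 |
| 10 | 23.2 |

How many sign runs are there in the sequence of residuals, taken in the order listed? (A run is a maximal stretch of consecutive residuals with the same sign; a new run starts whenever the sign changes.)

3 runs

h=3: Ŝ = -1 + 2.5·3 = 6.5; e = 6.3 − 6.5 = -0.2
h=5: Ŝ = -1 + 2.5·5 = 11.5; e = 10.9 − 11.5 = -0.6
h=6: Ŝ = -1 + 2.5·6 = 14; e = 13.6 − 14 = -0.4
h=7: Ŝ = -1 + 2.5·7 = 16.5; e = 18.5 − 16.5 = 2
h=10: Ŝ = -1 + 2.5·10 = 24; e = 23.2 − 24 = -0.8
Signs: − − − + −
Runs: −×3, +×1, −×1 → 3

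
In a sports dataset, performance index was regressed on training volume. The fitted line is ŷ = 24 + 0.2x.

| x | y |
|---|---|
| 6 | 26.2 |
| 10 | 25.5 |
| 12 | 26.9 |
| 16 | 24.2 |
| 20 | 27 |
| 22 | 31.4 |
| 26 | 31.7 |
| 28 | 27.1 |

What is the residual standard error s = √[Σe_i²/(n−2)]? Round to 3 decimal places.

x=6: ŷ = 24 + 0.2·6 = 25.2; e = 26.2 − 25.2 = 1
x=10: ŷ = 24 + 0.2·10 = 26; e = 25.5 − 26 = -0.5
x=12: ŷ = 24 + 0.2·12 = 26.4; e = 26.9 − 26.4 = 0.5
x=16: ŷ = 24 + 0.2·16 = 27.2; e = 24.2 − 27.2 = -3
x=20: ŷ = 24 + 0.2·20 = 28; e = 27 − 28 = -1
x=22: ŷ = 24 + 0.2·22 = 28.4; e = 31.4 − 28.4 = 3
x=26: ŷ = 24 + 0.2·26 = 29.2; e = 31.7 − 29.2 = 2.5
x=28: ŷ = 24 + 0.2·28 = 29.6; e = 27.1 − 29.6 = -2.5
SSE = 1 + 0.25 + 0.25 + 9 + 1 + 9 + 6.25 + 6.25 = 33
s = √(33/6) = √5.5 ≈ 2.345

s = 2.345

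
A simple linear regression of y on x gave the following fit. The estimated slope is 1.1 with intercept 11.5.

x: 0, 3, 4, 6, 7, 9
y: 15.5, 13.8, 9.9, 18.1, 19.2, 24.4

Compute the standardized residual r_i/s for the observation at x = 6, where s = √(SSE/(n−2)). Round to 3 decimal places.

0.000

x=0: ŷ = 11.5 + 1.1·0 = 11.5; r = 15.5 − 11.5 = 4
x=3: ŷ = 11.5 + 1.1·3 = 14.8; r = 13.8 − 14.8 = -1
x=4: ŷ = 11.5 + 1.1·4 = 15.9; r = 9.9 − 15.9 = -6
x=6: ŷ = 11.5 + 1.1·6 = 18.1; r = 18.1 − 18.1 = 0
x=7: ŷ = 11.5 + 1.1·7 = 19.2; r = 19.2 − 19.2 = 0
x=9: ŷ = 11.5 + 1.1·9 = 21.4; r = 24.4 − 21.4 = 3
SSE = 16 + 1 + 36 + 0 + 0 + 9 = 62
s = √(62/4) = 3.937
r/s = 0 / 3.937 = 0.000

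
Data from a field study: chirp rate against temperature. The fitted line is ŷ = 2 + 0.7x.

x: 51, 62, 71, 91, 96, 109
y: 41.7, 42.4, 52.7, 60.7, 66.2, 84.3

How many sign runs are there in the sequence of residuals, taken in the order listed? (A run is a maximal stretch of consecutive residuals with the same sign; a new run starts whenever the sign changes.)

x=51: ŷ = 2 + 0.7·51 = 37.7; e = 41.7 − 37.7 = 4
x=62: ŷ = 2 + 0.7·62 = 45.4; e = 42.4 − 45.4 = -3
x=71: ŷ = 2 + 0.7·71 = 51.7; e = 52.7 − 51.7 = 1
x=91: ŷ = 2 + 0.7·91 = 65.7; e = 60.7 − 65.7 = -5
x=96: ŷ = 2 + 0.7·96 = 69.2; e = 66.2 − 69.2 = -3
x=109: ŷ = 2 + 0.7·109 = 78.3; e = 84.3 − 78.3 = 6
Signs: + − + − − +
Runs: +×1, −×1, +×1, −×2, +×1 → 5

5 runs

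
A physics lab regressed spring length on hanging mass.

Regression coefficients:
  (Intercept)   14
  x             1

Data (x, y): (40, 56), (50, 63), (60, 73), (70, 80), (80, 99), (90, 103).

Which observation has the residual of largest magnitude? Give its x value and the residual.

x=40: ŷ = 14 + 40 = 54; e = 56 − 54 = 2
x=50: ŷ = 14 + 50 = 64; e = 63 − 64 = -1
x=60: ŷ = 14 + 60 = 74; e = 73 − 74 = -1
x=70: ŷ = 14 + 70 = 84; e = 80 − 84 = -4
x=80: ŷ = 14 + 80 = 94; e = 99 − 94 = 5
x=90: ŷ = 14 + 90 = 104; e = 103 − 104 = -1
Largest |e| is 5 at x = 80, residual 5.

x = 80, e = 5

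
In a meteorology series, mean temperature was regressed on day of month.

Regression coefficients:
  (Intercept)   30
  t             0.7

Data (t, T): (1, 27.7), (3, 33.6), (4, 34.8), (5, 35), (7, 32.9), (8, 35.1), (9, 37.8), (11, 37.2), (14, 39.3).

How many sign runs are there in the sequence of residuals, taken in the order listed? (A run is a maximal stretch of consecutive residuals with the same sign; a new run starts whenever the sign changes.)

5 runs

t=1: T̂ = 30 + 0.7·1 = 30.7; e = 27.7 − 30.7 = -3
t=3: T̂ = 30 + 0.7·3 = 32.1; e = 33.6 − 32.1 = 1.5
t=4: T̂ = 30 + 0.7·4 = 32.8; e = 34.8 − 32.8 = 2
t=5: T̂ = 30 + 0.7·5 = 33.5; e = 35 − 33.5 = 1.5
t=7: T̂ = 30 + 0.7·7 = 34.9; e = 32.9 − 34.9 = -2
t=8: T̂ = 30 + 0.7·8 = 35.6; e = 35.1 − 35.6 = -0.5
t=9: T̂ = 30 + 0.7·9 = 36.3; e = 37.8 − 36.3 = 1.5
t=11: T̂ = 30 + 0.7·11 = 37.7; e = 37.2 − 37.7 = -0.5
t=14: T̂ = 30 + 0.7·14 = 39.8; e = 39.3 − 39.8 = -0.5
Signs: − + + + − − + − −
Runs: −×1, +×3, −×2, +×1, −×2 → 5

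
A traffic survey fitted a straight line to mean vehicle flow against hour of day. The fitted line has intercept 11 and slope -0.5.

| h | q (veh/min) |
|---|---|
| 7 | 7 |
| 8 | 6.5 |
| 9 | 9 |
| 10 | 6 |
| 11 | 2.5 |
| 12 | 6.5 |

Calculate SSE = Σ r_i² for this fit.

SSE = 18

h=7: q̂ = 11 − 0.5·7 = 7.5; r = 7 − 7.5 = -0.5
h=8: q̂ = 11 − 0.5·8 = 7; r = 6.5 − 7 = -0.5
h=9: q̂ = 11 − 0.5·9 = 6.5; r = 9 − 6.5 = 2.5
h=10: q̂ = 11 − 0.5·10 = 6; r = 6 − 6 = 0
h=11: q̂ = 11 − 0.5·11 = 5.5; r = 2.5 − 5.5 = -3
h=12: q̂ = 11 − 0.5·12 = 5; r = 6.5 − 5 = 1.5
SSE = 0.25 + 0.25 + 6.25 + 0 + 9 + 2.25 = 18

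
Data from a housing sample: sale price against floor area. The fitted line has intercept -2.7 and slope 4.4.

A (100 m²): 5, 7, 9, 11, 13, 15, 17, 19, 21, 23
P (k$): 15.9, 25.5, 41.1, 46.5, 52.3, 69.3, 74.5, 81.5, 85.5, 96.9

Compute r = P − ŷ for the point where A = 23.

ŷ = -2.7 + 4.4·23 = 98.5
r = 96.9 − 98.5 = -1.6

r = -1.6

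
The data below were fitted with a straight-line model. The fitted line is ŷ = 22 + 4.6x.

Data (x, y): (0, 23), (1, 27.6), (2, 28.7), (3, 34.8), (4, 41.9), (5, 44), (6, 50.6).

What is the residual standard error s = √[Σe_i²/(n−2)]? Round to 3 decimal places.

s = 1.643

x=0: ŷ = 22 + 4.6·0 = 22; e = 23 − 22 = 1
x=1: ŷ = 22 + 4.6·1 = 26.6; e = 27.6 − 26.6 = 1
x=2: ŷ = 22 + 4.6·2 = 31.2; e = 28.7 − 31.2 = -2.5
x=3: ŷ = 22 + 4.6·3 = 35.8; e = 34.8 − 35.8 = -1
x=4: ŷ = 22 + 4.6·4 = 40.4; e = 41.9 − 40.4 = 1.5
x=5: ŷ = 22 + 4.6·5 = 45; e = 44 − 45 = -1
x=6: ŷ = 22 + 4.6·6 = 49.6; e = 50.6 − 49.6 = 1
SSE = 1 + 1 + 6.25 + 1 + 2.25 + 1 + 1 = 13.5
s = √(13.5/5) = √2.7 ≈ 1.643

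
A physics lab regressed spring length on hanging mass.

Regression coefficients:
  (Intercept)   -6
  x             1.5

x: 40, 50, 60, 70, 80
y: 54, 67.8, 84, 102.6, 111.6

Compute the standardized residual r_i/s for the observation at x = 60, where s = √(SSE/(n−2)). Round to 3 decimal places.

0.000

x=40: ŷ = -6 + 1.5·40 = 54; r = 54 − 54 = 0
x=50: ŷ = -6 + 1.5·50 = 69; r = 67.8 − 69 = -1.2
x=60: ŷ = -6 + 1.5·60 = 84; r = 84 − 84 = 0
x=70: ŷ = -6 + 1.5·70 = 99; r = 102.6 − 99 = 3.6
x=80: ŷ = -6 + 1.5·80 = 114; r = 111.6 − 114 = -2.4
SSE = 0 + 1.44 + 0 + 12.96 + 5.76 = 20.16
s = √(20.16/3) = 2.5923
r/s = 0 / 2.5923 = 0.000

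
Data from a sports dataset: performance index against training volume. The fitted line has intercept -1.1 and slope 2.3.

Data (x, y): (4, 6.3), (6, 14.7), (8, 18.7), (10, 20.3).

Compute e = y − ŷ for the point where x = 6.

e = 2

ŷ = -1.1 + 2.3·6 = 12.7
e = 14.7 − 12.7 = 2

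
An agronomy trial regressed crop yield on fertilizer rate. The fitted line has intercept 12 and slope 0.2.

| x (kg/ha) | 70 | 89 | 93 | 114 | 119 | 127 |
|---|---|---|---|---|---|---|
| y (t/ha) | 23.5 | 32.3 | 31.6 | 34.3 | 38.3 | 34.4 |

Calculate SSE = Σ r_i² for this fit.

SSE = 29

x=70: ŷ = 12 + 0.2·70 = 26; r = 23.5 − 26 = -2.5
x=89: ŷ = 12 + 0.2·89 = 29.8; r = 32.3 − 29.8 = 2.5
x=93: ŷ = 12 + 0.2·93 = 30.6; r = 31.6 − 30.6 = 1
x=114: ŷ = 12 + 0.2·114 = 34.8; r = 34.3 − 34.8 = -0.5
x=119: ŷ = 12 + 0.2·119 = 35.8; r = 38.3 − 35.8 = 2.5
x=127: ŷ = 12 + 0.2·127 = 37.4; r = 34.4 − 37.4 = -3
SSE = 6.25 + 6.25 + 1 + 0.25 + 6.25 + 9 = 29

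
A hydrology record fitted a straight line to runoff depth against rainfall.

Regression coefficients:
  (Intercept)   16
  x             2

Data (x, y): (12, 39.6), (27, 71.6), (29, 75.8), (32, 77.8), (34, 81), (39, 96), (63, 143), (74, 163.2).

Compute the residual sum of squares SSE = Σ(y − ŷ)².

SSE = 25.44

x=12: ŷ = 16 + 2·12 = 40; e = 39.6 − 40 = -0.4
x=27: ŷ = 16 + 2·27 = 70; e = 71.6 − 70 = 1.6
x=29: ŷ = 16 + 2·29 = 74; e = 75.8 − 74 = 1.8
x=32: ŷ = 16 + 2·32 = 80; e = 77.8 − 80 = -2.2
x=34: ŷ = 16 + 2·34 = 84; e = 81 − 84 = -3
x=39: ŷ = 16 + 2·39 = 94; e = 96 − 94 = 2
x=63: ŷ = 16 + 2·63 = 142; e = 143 − 142 = 1
x=74: ŷ = 16 + 2·74 = 164; e = 163.2 − 164 = -0.8
SSE = 0.16 + 2.56 + 3.24 + 4.84 + 9 + 4 + 1 + 0.64 = 25.44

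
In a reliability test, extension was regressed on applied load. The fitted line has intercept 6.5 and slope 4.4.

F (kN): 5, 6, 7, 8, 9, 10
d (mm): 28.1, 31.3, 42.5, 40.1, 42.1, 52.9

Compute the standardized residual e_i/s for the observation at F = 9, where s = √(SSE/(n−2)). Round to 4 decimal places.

F=5: ŷ = 6.5 + 4.4·5 = 28.5; e = 28.1 − 28.5 = -0.4
F=6: ŷ = 6.5 + 4.4·6 = 32.9; e = 31.3 − 32.9 = -1.6
F=7: ŷ = 6.5 + 4.4·7 = 37.3; e = 42.5 − 37.3 = 5.2
F=8: ŷ = 6.5 + 4.4·8 = 41.7; e = 40.1 − 41.7 = -1.6
F=9: ŷ = 6.5 + 4.4·9 = 46.1; e = 42.1 − 46.1 = -4
F=10: ŷ = 6.5 + 4.4·10 = 50.5; e = 52.9 − 50.5 = 2.4
SSE = 0.16 + 2.56 + 27.04 + 2.56 + 16 + 5.76 = 54.08
s = √(54.08/4) = 3.67696
e/s = -4 / 3.67696 = -1.0879

-1.0879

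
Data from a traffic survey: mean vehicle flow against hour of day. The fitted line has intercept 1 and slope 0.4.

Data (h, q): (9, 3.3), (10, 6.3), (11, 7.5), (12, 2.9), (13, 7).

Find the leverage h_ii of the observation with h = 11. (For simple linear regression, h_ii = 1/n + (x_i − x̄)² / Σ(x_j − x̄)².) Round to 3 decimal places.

h̄ = (9 + 10 + 11 + 12 + 13)/5 = 11
Σ(h − h̄)² = 4 + 1 + 0 + 1 + 4 = 10
h = 1/5 + (0)²/10 = 0.2 + 0 = 0.200

h = 0.200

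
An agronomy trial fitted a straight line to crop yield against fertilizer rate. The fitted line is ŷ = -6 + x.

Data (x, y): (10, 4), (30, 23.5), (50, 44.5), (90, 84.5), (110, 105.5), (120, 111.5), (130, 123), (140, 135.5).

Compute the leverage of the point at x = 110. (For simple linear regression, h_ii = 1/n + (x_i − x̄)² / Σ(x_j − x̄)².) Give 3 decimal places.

h = 0.162

x̄ = (10 + 30 + 50 + 90 + 110 + 120 + 130 + 140)/8 = 85
Σ(x − x̄)² = 5625 + 3025 + 1225 + 25 + 625 + 1225 + 2025 + 3025 = 16800
h = 1/8 + (25)²/16800 = 0.125 + 0.0372024 = 0.162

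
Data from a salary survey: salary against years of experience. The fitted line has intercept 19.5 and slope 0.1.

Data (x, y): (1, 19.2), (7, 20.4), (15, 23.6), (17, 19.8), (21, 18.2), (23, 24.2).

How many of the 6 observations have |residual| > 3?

1

x=1: ŷ = 19.5 + 0.1·1 = 19.6; e = 19.2 − 19.6 = -0.4
x=7: ŷ = 19.5 + 0.1·7 = 20.2; e = 20.4 − 20.2 = 0.2
x=15: ŷ = 19.5 + 0.1·15 = 21; e = 23.6 − 21 = 2.6
x=17: ŷ = 19.5 + 0.1·17 = 21.2; e = 19.8 − 21.2 = -1.4
x=21: ŷ = 19.5 + 0.1·21 = 21.6; e = 18.2 − 21.6 = -3.4
x=23: ŷ = 19.5 + 0.1·23 = 21.8; e = 24.2 − 21.8 = 2.4
|e| > 3: x=21 (|e|=3.4) → 1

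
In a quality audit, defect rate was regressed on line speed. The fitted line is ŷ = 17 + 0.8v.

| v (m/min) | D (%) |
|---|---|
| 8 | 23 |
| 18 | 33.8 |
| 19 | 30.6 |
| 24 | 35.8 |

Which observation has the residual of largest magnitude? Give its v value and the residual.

v=8: ŷ = 17 + 0.8·8 = 23.4; r = 23 − 23.4 = -0.4
v=18: ŷ = 17 + 0.8·18 = 31.4; r = 33.8 − 31.4 = 2.4
v=19: ŷ = 17 + 0.8·19 = 32.2; r = 30.6 − 32.2 = -1.6
v=24: ŷ = 17 + 0.8·24 = 36.2; r = 35.8 − 36.2 = -0.4
Largest |r| is 2.4 at v = 18, residual 2.4.

v = 18, r = 2.4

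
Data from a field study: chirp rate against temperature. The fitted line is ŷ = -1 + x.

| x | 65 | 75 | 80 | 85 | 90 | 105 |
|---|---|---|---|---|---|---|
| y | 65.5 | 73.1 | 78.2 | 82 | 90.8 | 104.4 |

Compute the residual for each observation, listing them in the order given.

x=65: ŷ = -1 + 65 = 64; e = 65.5 − 64 = 1.5
x=75: ŷ = -1 + 75 = 74; e = 73.1 − 74 = -0.9
x=80: ŷ = -1 + 80 = 79; e = 78.2 − 79 = -0.8
x=85: ŷ = -1 + 85 = 84; e = 82 − 84 = -2
x=90: ŷ = -1 + 90 = 89; e = 90.8 − 89 = 1.8
x=105: ŷ = -1 + 105 = 104; e = 104.4 − 104 = 0.4

1.5, -0.9, -0.8, -2, 1.8, 0.4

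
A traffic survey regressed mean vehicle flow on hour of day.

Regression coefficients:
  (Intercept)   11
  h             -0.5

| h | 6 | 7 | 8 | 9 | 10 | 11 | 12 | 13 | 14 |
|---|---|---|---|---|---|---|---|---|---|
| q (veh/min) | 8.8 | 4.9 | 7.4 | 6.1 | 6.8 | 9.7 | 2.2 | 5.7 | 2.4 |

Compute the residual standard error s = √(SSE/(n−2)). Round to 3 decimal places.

h=6: q̂ = 11 − 0.5·6 = 8; r = 8.8 − 8 = 0.8
h=7: q̂ = 11 − 0.5·7 = 7.5; r = 4.9 − 7.5 = -2.6
h=8: q̂ = 11 − 0.5·8 = 7; r = 7.4 − 7 = 0.4
h=9: q̂ = 11 − 0.5·9 = 6.5; r = 6.1 − 6.5 = -0.4
h=10: q̂ = 11 − 0.5·10 = 6; r = 6.8 − 6 = 0.8
h=11: q̂ = 11 − 0.5·11 = 5.5; r = 9.7 − 5.5 = 4.2
h=12: q̂ = 11 − 0.5·12 = 5; r = 2.2 − 5 = -2.8
h=13: q̂ = 11 − 0.5·13 = 4.5; r = 5.7 − 4.5 = 1.2
h=14: q̂ = 11 − 0.5·14 = 4; r = 2.4 − 4 = -1.6
SSE = 0.64 + 6.76 + 0.16 + 0.16 + 0.64 + 17.64 + 7.84 + 1.44 + 2.56 = 37.84
s = √(37.84/7) = √5.40571 ≈ 2.325

s = 2.325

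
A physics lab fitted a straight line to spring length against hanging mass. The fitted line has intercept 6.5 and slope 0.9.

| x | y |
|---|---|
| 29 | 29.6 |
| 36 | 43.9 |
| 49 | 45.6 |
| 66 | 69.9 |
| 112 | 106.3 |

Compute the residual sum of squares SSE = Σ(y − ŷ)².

x=29: ŷ = 6.5 + 0.9·29 = 32.6; e = 29.6 − 32.6 = -3
x=36: ŷ = 6.5 + 0.9·36 = 38.9; e = 43.9 − 38.9 = 5
x=49: ŷ = 6.5 + 0.9·49 = 50.6; e = 45.6 − 50.6 = -5
x=66: ŷ = 6.5 + 0.9·66 = 65.9; e = 69.9 − 65.9 = 4
x=112: ŷ = 6.5 + 0.9·112 = 107.3; e = 106.3 − 107.3 = -1
SSE = 9 + 25 + 25 + 16 + 1 = 76

SSE = 76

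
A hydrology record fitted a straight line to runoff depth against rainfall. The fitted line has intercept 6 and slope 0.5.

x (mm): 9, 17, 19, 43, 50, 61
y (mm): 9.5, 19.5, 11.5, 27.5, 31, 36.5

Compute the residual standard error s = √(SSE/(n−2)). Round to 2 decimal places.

x=9: ŷ = 6 + 0.5·9 = 10.5; e = 9.5 − 10.5 = -1
x=17: ŷ = 6 + 0.5·17 = 14.5; e = 19.5 − 14.5 = 5
x=19: ŷ = 6 + 0.5·19 = 15.5; e = 11.5 − 15.5 = -4
x=43: ŷ = 6 + 0.5·43 = 27.5; e = 27.5 − 27.5 = 0
x=50: ŷ = 6 + 0.5·50 = 31; e = 31 − 31 = 0
x=61: ŷ = 6 + 0.5·61 = 36.5; e = 36.5 − 36.5 = 0
SSE = 1 + 25 + 16 + 0 + 0 + 0 = 42
s = √(42/4) = √10.5 ≈ 3.24

s = 3.24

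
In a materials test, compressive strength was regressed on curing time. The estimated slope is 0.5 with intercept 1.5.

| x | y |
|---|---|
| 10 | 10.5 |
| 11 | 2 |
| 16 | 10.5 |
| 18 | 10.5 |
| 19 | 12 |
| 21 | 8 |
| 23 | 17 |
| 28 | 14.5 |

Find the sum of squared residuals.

x=10: ŷ = 1.5 + 0.5·10 = 6.5; r = 10.5 − 6.5 = 4
x=11: ŷ = 1.5 + 0.5·11 = 7; r = 2 − 7 = -5
x=16: ŷ = 1.5 + 0.5·16 = 9.5; r = 10.5 − 9.5 = 1
x=18: ŷ = 1.5 + 0.5·18 = 10.5; r = 10.5 − 10.5 = 0
x=19: ŷ = 1.5 + 0.5·19 = 11; r = 12 − 11 = 1
x=21: ŷ = 1.5 + 0.5·21 = 12; r = 8 − 12 = -4
x=23: ŷ = 1.5 + 0.5·23 = 13; r = 17 − 13 = 4
x=28: ŷ = 1.5 + 0.5·28 = 15.5; r = 14.5 − 15.5 = -1
SSE = 16 + 25 + 1 + 0 + 1 + 16 + 16 + 1 = 76

SSE = 76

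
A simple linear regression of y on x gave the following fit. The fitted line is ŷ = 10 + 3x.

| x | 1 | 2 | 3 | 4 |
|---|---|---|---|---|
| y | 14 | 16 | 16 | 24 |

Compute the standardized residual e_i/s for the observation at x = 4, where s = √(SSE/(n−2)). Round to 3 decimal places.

0.756

x=1: ŷ = 10 + 3·1 = 13; e = 14 − 13 = 1
x=2: ŷ = 10 + 3·2 = 16; e = 16 − 16 = 0
x=3: ŷ = 10 + 3·3 = 19; e = 16 − 19 = -3
x=4: ŷ = 10 + 3·4 = 22; e = 24 − 22 = 2
SSE = 1 + 0 + 9 + 4 = 14
s = √(14/2) = 2.64575
e/s = 2 / 2.64575 = 0.756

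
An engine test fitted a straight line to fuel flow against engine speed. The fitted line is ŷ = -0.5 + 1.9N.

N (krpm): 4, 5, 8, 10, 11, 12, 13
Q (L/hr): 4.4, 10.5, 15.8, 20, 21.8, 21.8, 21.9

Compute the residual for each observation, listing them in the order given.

N=4: ŷ = -0.5 + 1.9·4 = 7.1; r = 4.4 − 7.1 = -2.7
N=5: ŷ = -0.5 + 1.9·5 = 9; r = 10.5 − 9 = 1.5
N=8: ŷ = -0.5 + 1.9·8 = 14.7; r = 15.8 − 14.7 = 1.1
N=10: ŷ = -0.5 + 1.9·10 = 18.5; r = 20 − 18.5 = 1.5
N=11: ŷ = -0.5 + 1.9·11 = 20.4; r = 21.8 − 20.4 = 1.4
N=12: ŷ = -0.5 + 1.9·12 = 22.3; r = 21.8 − 22.3 = -0.5
N=13: ŷ = -0.5 + 1.9·13 = 24.2; r = 21.9 − 24.2 = -2.3

-2.7, 1.5, 1.1, 1.5, 1.4, -0.5, -2.3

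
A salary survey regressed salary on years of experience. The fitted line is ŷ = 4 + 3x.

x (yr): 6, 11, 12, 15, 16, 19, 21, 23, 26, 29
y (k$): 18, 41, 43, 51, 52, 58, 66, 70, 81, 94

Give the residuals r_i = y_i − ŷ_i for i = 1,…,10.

x=6: ŷ = 4 + 3·6 = 22; r = 18 − 22 = -4
x=11: ŷ = 4 + 3·11 = 37; r = 41 − 37 = 4
x=12: ŷ = 4 + 3·12 = 40; r = 43 − 40 = 3
x=15: ŷ = 4 + 3·15 = 49; r = 51 − 49 = 2
x=16: ŷ = 4 + 3·16 = 52; r = 52 − 52 = 0
x=19: ŷ = 4 + 3·19 = 61; r = 58 − 61 = -3
x=21: ŷ = 4 + 3·21 = 67; r = 66 − 67 = -1
x=23: ŷ = 4 + 3·23 = 73; r = 70 − 73 = -3
x=26: ŷ = 4 + 3·26 = 82; r = 81 − 82 = -1
x=29: ŷ = 4 + 3·29 = 91; r = 94 − 91 = 3

-4, 4, 3, 2, 0, -3, -1, -3, -1, 3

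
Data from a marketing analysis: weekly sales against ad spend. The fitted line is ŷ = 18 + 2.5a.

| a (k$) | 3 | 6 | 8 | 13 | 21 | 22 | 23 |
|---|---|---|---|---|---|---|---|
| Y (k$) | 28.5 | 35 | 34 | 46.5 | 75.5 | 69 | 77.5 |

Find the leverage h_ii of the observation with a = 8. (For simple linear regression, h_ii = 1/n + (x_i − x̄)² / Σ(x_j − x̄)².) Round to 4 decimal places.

ā = (3 + 6 + 8 + 13 + 21 + 22 + 23)/7 = 13.7143
Σ(a − ā)² = 114.796 + 59.5102 + 32.6531 + 0.510204 + 53.0816 + 68.6531 + 86.2245 = 415.429
h = 1/7 + (-5.71429)²/415.429 = 0.142857 + 0.0786009 = 0.2215

h = 0.2215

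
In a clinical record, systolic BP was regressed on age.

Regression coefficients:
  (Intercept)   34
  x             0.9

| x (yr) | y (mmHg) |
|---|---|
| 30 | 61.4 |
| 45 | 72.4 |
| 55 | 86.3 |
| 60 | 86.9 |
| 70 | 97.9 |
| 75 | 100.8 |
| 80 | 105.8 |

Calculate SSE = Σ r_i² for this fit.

x=30: ŷ = 34 + 0.9·30 = 61; r = 61.4 − 61 = 0.4
x=45: ŷ = 34 + 0.9·45 = 74.5; r = 72.4 − 74.5 = -2.1
x=55: ŷ = 34 + 0.9·55 = 83.5; r = 86.3 − 83.5 = 2.8
x=60: ŷ = 34 + 0.9·60 = 88; r = 86.9 − 88 = -1.1
x=70: ŷ = 34 + 0.9·70 = 97; r = 97.9 − 97 = 0.9
x=75: ŷ = 34 + 0.9·75 = 101.5; r = 100.8 − 101.5 = -0.7
x=80: ŷ = 34 + 0.9·80 = 106; r = 105.8 − 106 = -0.2
SSE = 0.16 + 4.41 + 7.84 + 1.21 + 0.81 + 0.49 + 0.04 = 14.96

SSE = 14.96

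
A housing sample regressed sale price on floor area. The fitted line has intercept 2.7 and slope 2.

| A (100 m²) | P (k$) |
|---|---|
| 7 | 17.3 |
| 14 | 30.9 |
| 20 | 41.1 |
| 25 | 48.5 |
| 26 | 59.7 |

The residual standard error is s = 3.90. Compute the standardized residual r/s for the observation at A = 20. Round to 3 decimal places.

P̂ = 2.7 + 2·20 = 42.7
r = 41.1 − 42.7 = -1.6
r/s = -1.6 / 3.90 = -0.410

-0.410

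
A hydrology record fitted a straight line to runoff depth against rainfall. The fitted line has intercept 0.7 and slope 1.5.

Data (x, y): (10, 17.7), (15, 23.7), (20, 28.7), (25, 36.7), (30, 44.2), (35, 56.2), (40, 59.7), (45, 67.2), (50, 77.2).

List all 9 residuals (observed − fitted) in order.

x=10: ŷ = 0.7 + 1.5·10 = 15.7; r = 17.7 − 15.7 = 2
x=15: ŷ = 0.7 + 1.5·15 = 23.2; r = 23.7 − 23.2 = 0.5
x=20: ŷ = 0.7 + 1.5·20 = 30.7; r = 28.7 − 30.7 = -2
x=25: ŷ = 0.7 + 1.5·25 = 38.2; r = 36.7 − 38.2 = -1.5
x=30: ŷ = 0.7 + 1.5·30 = 45.7; r = 44.2 − 45.7 = -1.5
x=35: ŷ = 0.7 + 1.5·35 = 53.2; r = 56.2 − 53.2 = 3
x=40: ŷ = 0.7 + 1.5·40 = 60.7; r = 59.7 − 60.7 = -1
x=45: ŷ = 0.7 + 1.5·45 = 68.2; r = 67.2 − 68.2 = -1
x=50: ŷ = 0.7 + 1.5·50 = 75.7; r = 77.2 − 75.7 = 1.5

2, 0.5, -2, -1.5, -1.5, 3, -1, -1, 1.5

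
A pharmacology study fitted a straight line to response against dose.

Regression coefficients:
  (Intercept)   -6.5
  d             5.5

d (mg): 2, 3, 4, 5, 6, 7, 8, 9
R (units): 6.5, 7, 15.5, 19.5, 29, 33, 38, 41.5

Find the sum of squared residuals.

d=2: R̂ = -6.5 + 5.5·2 = 4.5; e = 6.5 − 4.5 = 2
d=3: R̂ = -6.5 + 5.5·3 = 10; e = 7 − 10 = -3
d=4: R̂ = -6.5 + 5.5·4 = 15.5; e = 15.5 − 15.5 = 0
d=5: R̂ = -6.5 + 5.5·5 = 21; e = 19.5 − 21 = -1.5
d=6: R̂ = -6.5 + 5.5·6 = 26.5; e = 29 − 26.5 = 2.5
d=7: R̂ = -6.5 + 5.5·7 = 32; e = 33 − 32 = 1
d=8: R̂ = -6.5 + 5.5·8 = 37.5; e = 38 − 37.5 = 0.5
d=9: R̂ = -6.5 + 5.5·9 = 43; e = 41.5 − 43 = -1.5
SSE = 4 + 9 + 0 + 2.25 + 6.25 + 1 + 0.25 + 2.25 = 25

SSE = 25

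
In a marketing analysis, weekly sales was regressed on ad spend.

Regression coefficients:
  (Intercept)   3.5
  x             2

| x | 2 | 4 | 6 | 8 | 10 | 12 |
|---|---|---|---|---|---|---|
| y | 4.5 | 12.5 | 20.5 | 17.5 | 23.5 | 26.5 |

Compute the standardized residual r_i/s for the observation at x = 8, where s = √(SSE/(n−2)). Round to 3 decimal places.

x=2: ŷ = 3.5 + 2·2 = 7.5; r = 4.5 − 7.5 = -3
x=4: ŷ = 3.5 + 2·4 = 11.5; r = 12.5 − 11.5 = 1
x=6: ŷ = 3.5 + 2·6 = 15.5; r = 20.5 − 15.5 = 5
x=8: ŷ = 3.5 + 2·8 = 19.5; r = 17.5 − 19.5 = -2
x=10: ŷ = 3.5 + 2·10 = 23.5; r = 23.5 − 23.5 = 0
x=12: ŷ = 3.5 + 2·12 = 27.5; r = 26.5 − 27.5 = -1
SSE = 9 + 1 + 25 + 4 + 0 + 1 = 40
s = √(40/4) = 3.16228
r/s = -2 / 3.16228 = -0.632

-0.632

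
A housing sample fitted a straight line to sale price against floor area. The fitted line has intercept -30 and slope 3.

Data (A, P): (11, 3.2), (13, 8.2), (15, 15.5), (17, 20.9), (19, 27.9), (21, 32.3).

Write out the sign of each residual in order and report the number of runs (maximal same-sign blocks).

A=11: P̂ = -30 + 3·11 = 3; e = 3.2 − 3 = 0.2
A=13: P̂ = -30 + 3·13 = 9; e = 8.2 − 9 = -0.8
A=15: P̂ = -30 + 3·15 = 15; e = 15.5 − 15 = 0.5
A=17: P̂ = -30 + 3·17 = 21; e = 20.9 − 21 = -0.1
A=19: P̂ = -30 + 3·19 = 27; e = 27.9 − 27 = 0.9
A=21: P̂ = -30 + 3·21 = 33; e = 32.3 − 33 = -0.7
Signs: + − + − + −
Runs: +×1, −×1, +×1, −×1, +×1, −×1 → 6

6 runs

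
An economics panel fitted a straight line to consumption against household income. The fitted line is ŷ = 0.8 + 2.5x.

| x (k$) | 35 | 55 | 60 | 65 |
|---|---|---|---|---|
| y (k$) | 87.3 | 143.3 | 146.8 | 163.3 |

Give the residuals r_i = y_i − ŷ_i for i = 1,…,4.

-1, 5, -4, 0

x=35: ŷ = 0.8 + 2.5·35 = 88.3; r = 87.3 − 88.3 = -1
x=55: ŷ = 0.8 + 2.5·55 = 138.3; r = 143.3 − 138.3 = 5
x=60: ŷ = 0.8 + 2.5·60 = 150.8; r = 146.8 − 150.8 = -4
x=65: ŷ = 0.8 + 2.5·65 = 163.3; r = 163.3 − 163.3 = 0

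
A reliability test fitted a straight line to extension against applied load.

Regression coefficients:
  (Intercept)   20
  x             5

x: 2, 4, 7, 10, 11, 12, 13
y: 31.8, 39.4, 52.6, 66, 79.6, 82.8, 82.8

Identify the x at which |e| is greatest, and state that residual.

x=2: ŷ = 20 + 5·2 = 30; e = 31.8 − 30 = 1.8
x=4: ŷ = 20 + 5·4 = 40; e = 39.4 − 40 = -0.6
x=7: ŷ = 20 + 5·7 = 55; e = 52.6 − 55 = -2.4
x=10: ŷ = 20 + 5·10 = 70; e = 66 − 70 = -4
x=11: ŷ = 20 + 5·11 = 75; e = 79.6 − 75 = 4.6
x=12: ŷ = 20 + 5·12 = 80; e = 82.8 − 80 = 2.8
x=13: ŷ = 20 + 5·13 = 85; e = 82.8 − 85 = -2.2
Largest |e| is 4.6 at x = 11, residual 4.6.

x = 11, e = 4.6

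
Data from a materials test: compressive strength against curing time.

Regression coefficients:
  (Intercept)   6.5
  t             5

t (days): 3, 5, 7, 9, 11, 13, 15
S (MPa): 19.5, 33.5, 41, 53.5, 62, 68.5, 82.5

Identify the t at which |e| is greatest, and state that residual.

t=3: Ŝ = 6.5 + 5·3 = 21.5; e = 19.5 − 21.5 = -2
t=5: Ŝ = 6.5 + 5·5 = 31.5; e = 33.5 − 31.5 = 2
t=7: Ŝ = 6.5 + 5·7 = 41.5; e = 41 − 41.5 = -0.5
t=9: Ŝ = 6.5 + 5·9 = 51.5; e = 53.5 − 51.5 = 2
t=11: Ŝ = 6.5 + 5·11 = 61.5; e = 62 − 61.5 = 0.5
t=13: Ŝ = 6.5 + 5·13 = 71.5; e = 68.5 − 71.5 = -3
t=15: Ŝ = 6.5 + 5·15 = 81.5; e = 82.5 − 81.5 = 1
Largest |e| is 3 at t = 13, residual -3.

t = 13, e = -3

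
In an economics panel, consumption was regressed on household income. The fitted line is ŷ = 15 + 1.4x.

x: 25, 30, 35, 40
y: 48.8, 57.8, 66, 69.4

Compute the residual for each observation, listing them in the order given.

x=25: ŷ = 15 + 1.4·25 = 50; r = 48.8 − 50 = -1.2
x=30: ŷ = 15 + 1.4·30 = 57; r = 57.8 − 57 = 0.8
x=35: ŷ = 15 + 1.4·35 = 64; r = 66 − 64 = 2
x=40: ŷ = 15 + 1.4·40 = 71; r = 69.4 − 71 = -1.6

-1.2, 0.8, 2, -1.6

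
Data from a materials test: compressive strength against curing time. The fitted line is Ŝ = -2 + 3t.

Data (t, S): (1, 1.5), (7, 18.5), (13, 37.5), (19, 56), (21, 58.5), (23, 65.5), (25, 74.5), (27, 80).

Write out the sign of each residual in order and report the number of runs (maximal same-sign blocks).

t=1: Ŝ = -2 + 3·1 = 1; r = 1.5 − 1 = 0.5
t=7: Ŝ = -2 + 3·7 = 19; r = 18.5 − 19 = -0.5
t=13: Ŝ = -2 + 3·13 = 37; r = 37.5 − 37 = 0.5
t=19: Ŝ = -2 + 3·19 = 55; r = 56 − 55 = 1
t=21: Ŝ = -2 + 3·21 = 61; r = 58.5 − 61 = -2.5
t=23: Ŝ = -2 + 3·23 = 67; r = 65.5 − 67 = -1.5
t=25: Ŝ = -2 + 3·25 = 73; r = 74.5 − 73 = 1.5
t=27: Ŝ = -2 + 3·27 = 79; r = 80 − 79 = 1
Signs: + − + + − − + +
Runs: +×1, −×1, +×2, −×2, +×2 → 5

5 runs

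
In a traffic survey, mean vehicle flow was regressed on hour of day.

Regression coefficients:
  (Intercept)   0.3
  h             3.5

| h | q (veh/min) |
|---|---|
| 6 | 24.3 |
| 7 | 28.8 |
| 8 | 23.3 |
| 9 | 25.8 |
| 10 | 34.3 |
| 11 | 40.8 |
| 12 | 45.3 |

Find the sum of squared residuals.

h=6: q̂ = 0.3 + 3.5·6 = 21.3; r = 24.3 − 21.3 = 3
h=7: q̂ = 0.3 + 3.5·7 = 24.8; r = 28.8 − 24.8 = 4
h=8: q̂ = 0.3 + 3.5·8 = 28.3; r = 23.3 − 28.3 = -5
h=9: q̂ = 0.3 + 3.5·9 = 31.8; r = 25.8 − 31.8 = -6
h=10: q̂ = 0.3 + 3.5·10 = 35.3; r = 34.3 − 35.3 = -1
h=11: q̂ = 0.3 + 3.5·11 = 38.8; r = 40.8 − 38.8 = 2
h=12: q̂ = 0.3 + 3.5·12 = 42.3; r = 45.3 − 42.3 = 3
SSE = 9 + 16 + 25 + 36 + 1 + 4 + 9 = 100

SSE = 100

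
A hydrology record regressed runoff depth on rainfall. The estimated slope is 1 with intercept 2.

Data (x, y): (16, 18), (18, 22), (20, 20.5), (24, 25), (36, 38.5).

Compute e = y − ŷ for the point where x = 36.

ŷ = 2 + 36 = 38
e = 38.5 − 38 = 0.5

e = 0.5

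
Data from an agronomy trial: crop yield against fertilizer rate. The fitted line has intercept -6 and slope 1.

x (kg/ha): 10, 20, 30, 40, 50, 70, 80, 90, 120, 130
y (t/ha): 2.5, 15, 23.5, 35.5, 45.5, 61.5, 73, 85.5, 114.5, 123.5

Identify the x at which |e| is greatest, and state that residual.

x = 70, e = -2.5

x=10: ŷ = -6 + 10 = 4; e = 2.5 − 4 = -1.5
x=20: ŷ = -6 + 20 = 14; e = 15 − 14 = 1
x=30: ŷ = -6 + 30 = 24; e = 23.5 − 24 = -0.5
x=40: ŷ = -6 + 40 = 34; e = 35.5 − 34 = 1.5
x=50: ŷ = -6 + 50 = 44; e = 45.5 − 44 = 1.5
x=70: ŷ = -6 + 70 = 64; e = 61.5 − 64 = -2.5
x=80: ŷ = -6 + 80 = 74; e = 73 − 74 = -1
x=90: ŷ = -6 + 90 = 84; e = 85.5 − 84 = 1.5
x=120: ŷ = -6 + 120 = 114; e = 114.5 − 114 = 0.5
x=130: ŷ = -6 + 130 = 124; e = 123.5 − 124 = -0.5
Largest |e| is 2.5 at x = 70, residual -2.5.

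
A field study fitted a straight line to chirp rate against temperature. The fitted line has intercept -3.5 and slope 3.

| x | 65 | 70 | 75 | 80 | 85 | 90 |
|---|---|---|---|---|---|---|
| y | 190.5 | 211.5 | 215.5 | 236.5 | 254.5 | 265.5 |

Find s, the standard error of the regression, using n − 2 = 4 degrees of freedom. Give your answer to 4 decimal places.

s = 4.2426

x=65: ŷ = -3.5 + 3·65 = 191.5; e = 190.5 − 191.5 = -1
x=70: ŷ = -3.5 + 3·70 = 206.5; e = 211.5 − 206.5 = 5
x=75: ŷ = -3.5 + 3·75 = 221.5; e = 215.5 − 221.5 = -6
x=80: ŷ = -3.5 + 3·80 = 236.5; e = 236.5 − 236.5 = 0
x=85: ŷ = -3.5 + 3·85 = 251.5; e = 254.5 − 251.5 = 3
x=90: ŷ = -3.5 + 3·90 = 266.5; e = 265.5 − 266.5 = -1
SSE = 1 + 25 + 36 + 0 + 9 + 1 = 72
s = √(72/4) = √18 ≈ 4.2426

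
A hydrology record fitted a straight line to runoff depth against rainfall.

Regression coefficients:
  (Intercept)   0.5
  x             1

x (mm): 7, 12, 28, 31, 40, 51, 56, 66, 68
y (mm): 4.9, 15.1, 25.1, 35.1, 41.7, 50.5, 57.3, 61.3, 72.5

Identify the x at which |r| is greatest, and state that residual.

x=7: ŷ = 0.5 + 7 = 7.5; r = 4.9 − 7.5 = -2.6
x=12: ŷ = 0.5 + 12 = 12.5; r = 15.1 − 12.5 = 2.6
x=28: ŷ = 0.5 + 28 = 28.5; r = 25.1 − 28.5 = -3.4
x=31: ŷ = 0.5 + 31 = 31.5; r = 35.1 − 31.5 = 3.6
x=40: ŷ = 0.5 + 40 = 40.5; r = 41.7 − 40.5 = 1.2
x=51: ŷ = 0.5 + 51 = 51.5; r = 50.5 − 51.5 = -1
x=56: ŷ = 0.5 + 56 = 56.5; r = 57.3 − 56.5 = 0.8
x=66: ŷ = 0.5 + 66 = 66.5; r = 61.3 − 66.5 = -5.2
x=68: ŷ = 0.5 + 68 = 68.5; r = 72.5 − 68.5 = 4
Largest |r| is 5.2 at x = 66, residual -5.2.

x = 66, r = -5.2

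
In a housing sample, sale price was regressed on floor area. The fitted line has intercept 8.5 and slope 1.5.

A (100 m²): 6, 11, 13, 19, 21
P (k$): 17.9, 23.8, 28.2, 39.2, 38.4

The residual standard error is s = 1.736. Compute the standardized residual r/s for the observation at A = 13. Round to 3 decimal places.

0.115

P̂ = 8.5 + 1.5·13 = 28
r = 28.2 − 28 = 0.2
r/s = 0.2 / 1.736 = 0.115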